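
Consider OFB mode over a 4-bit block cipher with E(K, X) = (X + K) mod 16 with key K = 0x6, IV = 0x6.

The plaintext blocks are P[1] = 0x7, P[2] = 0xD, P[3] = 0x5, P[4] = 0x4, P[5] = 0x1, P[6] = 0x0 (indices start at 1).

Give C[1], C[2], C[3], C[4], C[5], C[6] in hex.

OFB encryption: S_i = E(K, S_{i−1}) with S_{0} = IV; C_i = P_i ⊕ S_i.
C[1]: S = E(K, 0x6) = 0xC; 0x7 ⊕ 0xC = 0xB.
C[2]: S = E(K, 0xC) = 0x2; 0xD ⊕ 0x2 = 0xF.
C[3]: S = E(K, 0x2) = 0x8; 0x5 ⊕ 0x8 = 0xD.
C[4]: S = E(K, 0x8) = 0xE; 0x4 ⊕ 0xE = 0xA.
C[5]: S = E(K, 0xE) = 0x4; 0x1 ⊕ 0x4 = 0x5.
C[6]: S = E(K, 0x4) = 0xA; 0x0 ⊕ 0xA = 0xA.

C[1] = 0xB, C[2] = 0xF, C[3] = 0xD, C[4] = 0xA, C[5] = 0x5, C[6] = 0xA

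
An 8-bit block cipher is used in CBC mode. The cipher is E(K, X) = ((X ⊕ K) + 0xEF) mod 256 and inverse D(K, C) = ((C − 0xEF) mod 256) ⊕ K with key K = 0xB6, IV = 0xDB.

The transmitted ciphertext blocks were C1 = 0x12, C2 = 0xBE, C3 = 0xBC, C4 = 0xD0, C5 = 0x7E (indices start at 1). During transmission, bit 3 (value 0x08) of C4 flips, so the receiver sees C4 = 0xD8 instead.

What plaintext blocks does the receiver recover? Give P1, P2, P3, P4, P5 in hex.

CBC decryption: P_i = D(K, C_i) ⊕ C_{i−1}, with C_{0} = IV.
Only C4 changed, to 0xD8. In CBC, a change in C_i garbles P_i and flips the same bit in P_{i+1}. Decrypting the received ciphertext:
P1: D(K, 0x12) = 0x95; 0x95 ⊕ 0xDB = 0x4E.
P2: D(K, 0xBE) = 0x79; 0x79 ⊕ 0x12 = 0x6B.
P3: D(K, 0xBC) = 0x7B; 0x7B ⊕ 0xBE = 0xC5.
P4: D(K, 0xD8) = 0x5F; 0x5F ⊕ 0xBC = 0xE3.
P5: D(K, 0x7E) = 0x39; 0x39 ⊕ 0xD8 = 0xE1.
Blocks that differ from the original plaintext: P4, P5.

P1 = 0x4E, P2 = 0x6B, P3 = 0xC5, P4 = 0xE3, P5 = 0xE1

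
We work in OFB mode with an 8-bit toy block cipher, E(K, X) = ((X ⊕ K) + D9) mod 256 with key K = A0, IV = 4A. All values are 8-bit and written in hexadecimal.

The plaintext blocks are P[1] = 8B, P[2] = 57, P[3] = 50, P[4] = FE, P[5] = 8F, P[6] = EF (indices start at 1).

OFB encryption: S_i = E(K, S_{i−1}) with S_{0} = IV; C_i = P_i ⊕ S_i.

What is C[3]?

C[1]: S = E(K, 4A) = C3; 8B ⊕ C3 = 48.
C[2]: S = E(K, C3) = 3C; 57 ⊕ 3C = 6B.
C[3]: S = E(K, 3C) = 75; 50 ⊕ 75 = 25.

C[3] = 25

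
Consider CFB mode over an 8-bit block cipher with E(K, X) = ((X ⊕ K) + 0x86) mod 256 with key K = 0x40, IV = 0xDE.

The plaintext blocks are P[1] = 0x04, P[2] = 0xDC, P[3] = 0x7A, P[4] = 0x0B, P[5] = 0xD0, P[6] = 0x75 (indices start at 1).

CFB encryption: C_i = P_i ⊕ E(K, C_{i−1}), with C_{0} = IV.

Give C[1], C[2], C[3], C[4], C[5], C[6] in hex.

C[1] = 0x20, C[2] = 0x3A, C[3] = 0x7A, C[4] = 0xCB, C[5] = 0xC1, C[6] = 0x72

C[1]: E(K, 0xDE) = 0x24; 0x04 ⊕ 0x24 = 0x20.
C[2]: E(K, 0x20) = 0xE6; 0xDC ⊕ 0xE6 = 0x3A.
C[3]: E(K, 0x3A) = 0x00; 0x7A ⊕ 0x00 = 0x7A.
C[4]: E(K, 0x7A) = 0xC0; 0x0B ⊕ 0xC0 = 0xCB.
C[5]: E(K, 0xCB) = 0x11; 0xD0 ⊕ 0x11 = 0xC1.
C[6]: E(K, 0xC1) = 0x07; 0x75 ⊕ 0x07 = 0x72.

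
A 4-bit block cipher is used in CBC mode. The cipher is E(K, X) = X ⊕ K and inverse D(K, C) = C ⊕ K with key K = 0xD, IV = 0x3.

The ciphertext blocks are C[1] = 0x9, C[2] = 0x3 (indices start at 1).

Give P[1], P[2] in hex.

CBC decryption: P_i = D(K, C_i) ⊕ C_{i−1}, with C_{0} = IV.
P[1]: D(K, 0x9) = 0x4; 0x4 ⊕ 0x3 = 0x7.
P[2]: D(K, 0x3) = 0xE; 0xE ⊕ 0x9 = 0x7.

P[1] = 0x7, P[2] = 0x7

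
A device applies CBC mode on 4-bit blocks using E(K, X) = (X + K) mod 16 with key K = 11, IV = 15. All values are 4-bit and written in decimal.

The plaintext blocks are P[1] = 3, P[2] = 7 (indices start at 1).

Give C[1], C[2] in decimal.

CBC encryption: C_i = E(K, P_i ⊕ C_{i−1}), with C_{0} = IV.
C[1]: P[1] ⊕ 15 = 12; E(K, 12) = 7.
C[2]: P[2] ⊕ 7 = 0; E(K, 0) = 11.

C[1] = 7, C[2] = 11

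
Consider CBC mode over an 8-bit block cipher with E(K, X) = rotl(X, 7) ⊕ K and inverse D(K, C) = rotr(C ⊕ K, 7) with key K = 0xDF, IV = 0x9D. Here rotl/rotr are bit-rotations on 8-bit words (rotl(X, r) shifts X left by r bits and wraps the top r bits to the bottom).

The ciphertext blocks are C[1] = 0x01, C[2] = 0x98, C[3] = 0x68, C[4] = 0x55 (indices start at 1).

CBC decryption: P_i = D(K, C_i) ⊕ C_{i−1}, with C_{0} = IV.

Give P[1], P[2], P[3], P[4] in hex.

P[1] = 0x20, P[2] = 0x8F, P[3] = 0xF7, P[4] = 0x7D

P[1]: D(K, 0x01) = 0xBD; 0xBD ⊕ 0x9D = 0x20.
P[2]: D(K, 0x98) = 0x8E; 0x8E ⊕ 0x01 = 0x8F.
P[3]: D(K, 0x68) = 0x6F; 0x6F ⊕ 0x98 = 0xF7.
P[4]: D(K, 0x55) = 0x15; 0x15 ⊕ 0x68 = 0x7D.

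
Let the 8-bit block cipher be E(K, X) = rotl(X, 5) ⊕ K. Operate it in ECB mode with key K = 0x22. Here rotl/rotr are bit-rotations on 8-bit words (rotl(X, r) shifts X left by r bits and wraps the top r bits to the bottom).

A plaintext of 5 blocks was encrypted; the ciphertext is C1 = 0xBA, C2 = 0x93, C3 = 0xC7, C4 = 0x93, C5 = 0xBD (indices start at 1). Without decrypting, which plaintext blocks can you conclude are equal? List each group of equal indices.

P2 = P4

ECB encrypts each block independently with the same key, so equal ciphertext blocks imply equal plaintext blocks.
C2 = C4 = 0x93, so P2 = P4.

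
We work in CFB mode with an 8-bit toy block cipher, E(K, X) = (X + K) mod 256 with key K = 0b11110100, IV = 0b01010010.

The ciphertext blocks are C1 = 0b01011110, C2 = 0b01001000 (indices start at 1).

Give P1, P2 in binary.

P1 = 0b00011000, P2 = 0b00011010

CFB decryption: P_i = C_i ⊕ E(K, C_{i−1}), with C_{0} = IV.
P1: E(K, 0b01010010) = 0b01000110; 0b01011110 ⊕ 0b01000110 = 0b00011000.
P2: E(K, 0b01011110) = 0b01010010; 0b01001000 ⊕ 0b01010010 = 0b00011010.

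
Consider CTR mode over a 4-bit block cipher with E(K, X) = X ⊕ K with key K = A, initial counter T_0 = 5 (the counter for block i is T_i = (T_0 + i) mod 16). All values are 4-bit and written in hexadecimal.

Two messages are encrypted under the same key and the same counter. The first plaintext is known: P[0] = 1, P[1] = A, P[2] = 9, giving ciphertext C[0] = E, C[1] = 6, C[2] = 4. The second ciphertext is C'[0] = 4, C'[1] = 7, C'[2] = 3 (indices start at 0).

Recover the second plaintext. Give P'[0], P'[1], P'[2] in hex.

In CTR with a reused counter, both messages share the same keystream S_i, so C_i ⊕ C'_i = P_i ⊕ P'_i and thus P'_i = P_i ⊕ C_i ⊕ C'_i.
P'[0]: 1 ⊕ E ⊕ 4 = B.
P'[1]: A ⊕ 6 ⊕ 7 = B.
P'[2]: 9 ⊕ 4 ⊕ 3 = E.

P'[0] = B, P'[1] = B, P'[2] = E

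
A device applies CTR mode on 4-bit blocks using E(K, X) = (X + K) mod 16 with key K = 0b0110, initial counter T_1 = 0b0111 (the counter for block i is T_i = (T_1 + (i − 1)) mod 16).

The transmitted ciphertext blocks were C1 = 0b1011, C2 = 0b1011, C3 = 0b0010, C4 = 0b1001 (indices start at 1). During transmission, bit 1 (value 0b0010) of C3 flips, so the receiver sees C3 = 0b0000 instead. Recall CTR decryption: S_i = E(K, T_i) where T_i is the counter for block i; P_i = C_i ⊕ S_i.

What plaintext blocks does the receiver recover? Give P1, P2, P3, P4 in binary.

Only C3 changed, to 0b0000. In CTR, a change in C_i flips the same bit in P_i only; the keystream is unaffected. Decrypting the received ciphertext:
P1: T = 0b0111, S = E(K, T) = 0b1101; 0b1011 ⊕ 0b1101 = 0b0110.
P2: T = 0b1000, S = E(K, T) = 0b1110; 0b1011 ⊕ 0b1110 = 0b0101.
P3: T = 0b1001, S = E(K, T) = 0b1111; 0b0000 ⊕ 0b1111 = 0b1111.
P4: T = 0b1010, S = E(K, T) = 0b0000; 0b1001 ⊕ 0b0000 = 0b1001.
Blocks that differ from the original plaintext: P3.

P1 = 0b0110, P2 = 0b0101, P3 = 0b1111, P4 = 0b1001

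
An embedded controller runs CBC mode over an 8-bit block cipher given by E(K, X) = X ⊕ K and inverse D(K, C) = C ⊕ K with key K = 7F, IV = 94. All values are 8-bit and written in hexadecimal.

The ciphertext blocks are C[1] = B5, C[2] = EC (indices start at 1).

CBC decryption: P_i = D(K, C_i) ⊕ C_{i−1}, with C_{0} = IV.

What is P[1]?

P[1] = 5E

P[1]: D(K, B5) = CA; CA ⊕ 94 = 5E.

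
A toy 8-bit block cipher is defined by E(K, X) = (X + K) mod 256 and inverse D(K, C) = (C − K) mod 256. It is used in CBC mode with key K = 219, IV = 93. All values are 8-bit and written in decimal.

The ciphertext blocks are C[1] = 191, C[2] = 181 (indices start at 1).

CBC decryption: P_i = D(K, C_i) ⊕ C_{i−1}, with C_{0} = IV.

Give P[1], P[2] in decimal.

P[1]: D(K, 191) = 228; 228 ⊕ 93 = 185.
P[2]: D(K, 181) = 218; 218 ⊕ 191 = 101.

P[1] = 185, P[2] = 101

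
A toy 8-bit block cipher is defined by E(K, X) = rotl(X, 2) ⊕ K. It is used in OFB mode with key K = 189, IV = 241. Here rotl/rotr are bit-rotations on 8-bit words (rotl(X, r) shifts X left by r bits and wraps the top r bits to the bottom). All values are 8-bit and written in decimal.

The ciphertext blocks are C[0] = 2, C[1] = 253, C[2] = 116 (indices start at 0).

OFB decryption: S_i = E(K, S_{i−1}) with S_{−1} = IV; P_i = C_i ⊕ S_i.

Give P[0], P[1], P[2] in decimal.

P[0] = 120, P[1] = 169, P[2] = 152

P[0]: S = E(K, 241) = 122; 2 ⊕ 122 = 120.
P[1]: S = E(K, 122) = 84; 253 ⊕ 84 = 169.
P[2]: S = E(K, 84) = 236; 116 ⊕ 236 = 152.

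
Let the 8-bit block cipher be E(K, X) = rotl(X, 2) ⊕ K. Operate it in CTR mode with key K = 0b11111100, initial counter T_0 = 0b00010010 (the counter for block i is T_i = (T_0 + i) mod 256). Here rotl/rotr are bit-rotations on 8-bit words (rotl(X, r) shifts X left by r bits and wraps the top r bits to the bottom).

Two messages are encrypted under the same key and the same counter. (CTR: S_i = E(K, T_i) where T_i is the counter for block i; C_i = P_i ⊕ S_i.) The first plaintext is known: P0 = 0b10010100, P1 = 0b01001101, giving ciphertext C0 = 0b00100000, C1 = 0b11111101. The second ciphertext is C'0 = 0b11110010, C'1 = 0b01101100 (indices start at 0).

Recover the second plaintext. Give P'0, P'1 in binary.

P'0 = 0b01000110, P'1 = 0b11011100

In CTR with a reused counter, both messages share the same keystream S_i, so C_i ⊕ C'_i = P_i ⊕ P'_i and thus P'_i = P_i ⊕ C_i ⊕ C'_i.
P'0: 0b10010100 ⊕ 0b00100000 ⊕ 0b11110010 = 0b01000110.
P'1: 0b01001101 ⊕ 0b11111101 ⊕ 0b01101100 = 0b11011100.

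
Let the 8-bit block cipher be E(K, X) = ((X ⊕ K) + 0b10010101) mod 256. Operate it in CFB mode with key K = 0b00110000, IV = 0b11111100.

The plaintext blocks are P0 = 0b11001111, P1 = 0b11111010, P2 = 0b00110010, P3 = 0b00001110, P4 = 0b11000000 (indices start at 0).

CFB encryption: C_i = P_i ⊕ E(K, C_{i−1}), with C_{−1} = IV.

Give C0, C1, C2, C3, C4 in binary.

C0 = 0b10101110, C1 = 0b11001001, C2 = 0b10111100, C3 = 0b00101111, C4 = 0b01110100

C0: E(K, 0b11111100) = 0b01100001; 0b11001111 ⊕ 0b01100001 = 0b10101110.
C1: E(K, 0b10101110) = 0b00110011; 0b11111010 ⊕ 0b00110011 = 0b11001001.
C2: E(K, 0b11001001) = 0b10001110; 0b00110010 ⊕ 0b10001110 = 0b10111100.
C3: E(K, 0b10111100) = 0b00100001; 0b00001110 ⊕ 0b00100001 = 0b00101111.
C4: E(K, 0b00101111) = 0b10110100; 0b11000000 ⊕ 0b10110100 = 0b01110100.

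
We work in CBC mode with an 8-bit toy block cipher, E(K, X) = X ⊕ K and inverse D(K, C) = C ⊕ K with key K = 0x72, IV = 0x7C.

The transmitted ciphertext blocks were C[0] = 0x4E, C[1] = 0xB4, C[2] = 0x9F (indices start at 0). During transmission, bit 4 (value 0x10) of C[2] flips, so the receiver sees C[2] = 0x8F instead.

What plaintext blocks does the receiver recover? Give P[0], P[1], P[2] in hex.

CBC decryption: P_i = D(K, C_i) ⊕ C_{i−1}, with C_{−1} = IV.
Only C[2] changed, to 0x8F. In CBC, a change in C_i garbles P_i and flips the same bit in P_{i+1}. Decrypting the received ciphertext:
P[0]: D(K, 0x4E) = 0x3C; 0x3C ⊕ 0x7C = 0x40.
P[1]: D(K, 0xB4) = 0xC6; 0xC6 ⊕ 0x4E = 0x88.
P[2]: D(K, 0x8F) = 0xFD; 0xFD ⊕ 0xB4 = 0x49.
Blocks that differ from the original plaintext: P[2].

P[0] = 0x40, P[1] = 0x88, P[2] = 0x49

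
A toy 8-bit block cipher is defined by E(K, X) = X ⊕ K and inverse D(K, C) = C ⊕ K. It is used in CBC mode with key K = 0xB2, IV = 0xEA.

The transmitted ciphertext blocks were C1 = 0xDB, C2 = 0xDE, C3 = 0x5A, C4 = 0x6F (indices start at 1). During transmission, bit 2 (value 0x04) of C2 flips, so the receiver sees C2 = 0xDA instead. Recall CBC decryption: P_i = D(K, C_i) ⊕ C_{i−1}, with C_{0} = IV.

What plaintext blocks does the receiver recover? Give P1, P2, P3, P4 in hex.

P1 = 0x83, P2 = 0xB3, P3 = 0x32, P4 = 0x87

Only C2 changed, to 0xDA. In CBC, a change in C_i garbles P_i and flips the same bit in P_{i+1}. Decrypting the received ciphertext:
P1: D(K, 0xDB) = 0x69; 0x69 ⊕ 0xEA = 0x83.
P2: D(K, 0xDA) = 0x68; 0x68 ⊕ 0xDB = 0xB3.
P3: D(K, 0x5A) = 0xE8; 0xE8 ⊕ 0xDA = 0x32.
P4: D(K, 0x6F) = 0xDD; 0xDD ⊕ 0x5A = 0x87.
Blocks that differ from the original plaintext: P2, P3.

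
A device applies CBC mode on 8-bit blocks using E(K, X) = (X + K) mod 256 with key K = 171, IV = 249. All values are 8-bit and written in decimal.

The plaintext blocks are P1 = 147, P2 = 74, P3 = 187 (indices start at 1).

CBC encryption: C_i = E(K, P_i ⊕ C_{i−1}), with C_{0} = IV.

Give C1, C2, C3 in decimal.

C1: P1 ⊕ 249 = 106; E(K, 106) = 21.
C2: P2 ⊕ 21 = 95; E(K, 95) = 10.
C3: P3 ⊕ 10 = 177; E(K, 177) = 92.

C1 = 21, C2 = 10, C3 = 92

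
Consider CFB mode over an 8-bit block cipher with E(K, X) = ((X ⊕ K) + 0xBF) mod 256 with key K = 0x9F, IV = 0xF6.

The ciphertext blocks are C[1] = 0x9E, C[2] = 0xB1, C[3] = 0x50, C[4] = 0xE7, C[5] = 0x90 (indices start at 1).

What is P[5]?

P[5] = 0xA7

CFB decryption: P_i = C_i ⊕ E(K, C_{i−1}), with C_{0} = IV.
P[5]: E(K, 0xE7) = 0x37; 0x90 ⊕ 0x37 = 0xA7.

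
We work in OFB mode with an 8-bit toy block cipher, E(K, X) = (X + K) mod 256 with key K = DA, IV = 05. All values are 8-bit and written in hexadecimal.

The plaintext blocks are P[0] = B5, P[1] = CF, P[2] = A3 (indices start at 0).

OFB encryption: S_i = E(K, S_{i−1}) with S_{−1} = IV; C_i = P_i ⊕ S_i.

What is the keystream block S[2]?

93

C[0]: S = E(K, 05) = DF; B5 ⊕ DF = 6A.
C[1]: S = E(K, DF) = B9; CF ⊕ B9 = 76.
C[2]: S = E(K, B9) = 93; A3 ⊕ 93 = 30.
So S[2] = 93.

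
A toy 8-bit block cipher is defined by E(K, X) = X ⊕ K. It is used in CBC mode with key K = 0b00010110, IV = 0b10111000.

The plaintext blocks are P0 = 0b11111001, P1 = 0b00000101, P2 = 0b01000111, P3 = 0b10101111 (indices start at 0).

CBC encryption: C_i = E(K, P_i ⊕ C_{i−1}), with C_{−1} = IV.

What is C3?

C0: P0 ⊕ 0b10111000 = 0b01000001; E(K, 0b01000001) = 0b01010111.
C1: P1 ⊕ 0b01010111 = 0b01010010; E(K, 0b01010010) = 0b01000100.
C2: P2 ⊕ 0b01000100 = 0b00000011; E(K, 0b00000011) = 0b00010101.
C3: P3 ⊕ 0b00010101 = 0b10111010; E(K, 0b10111010) = 0b10101100.

C3 = 0b10101100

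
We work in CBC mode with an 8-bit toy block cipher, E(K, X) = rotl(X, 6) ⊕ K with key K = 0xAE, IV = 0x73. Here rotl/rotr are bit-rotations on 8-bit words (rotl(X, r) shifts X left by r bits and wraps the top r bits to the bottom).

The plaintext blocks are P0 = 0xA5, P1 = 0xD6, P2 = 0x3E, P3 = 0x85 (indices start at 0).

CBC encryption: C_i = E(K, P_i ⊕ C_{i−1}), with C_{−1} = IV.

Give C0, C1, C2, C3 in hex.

C0 = 0x1B, C1 = 0xDD, C2 = 0x56, C3 = 0x5A

C0: P0 ⊕ 0x73 = 0xD6; E(K, 0xD6) = 0x1B.
C1: P1 ⊕ 0x1B = 0xCD; E(K, 0xCD) = 0xDD.
C2: P2 ⊕ 0xDD = 0xE3; E(K, 0xE3) = 0x56.
C3: P3 ⊕ 0x56 = 0xD3; E(K, 0xD3) = 0x5A.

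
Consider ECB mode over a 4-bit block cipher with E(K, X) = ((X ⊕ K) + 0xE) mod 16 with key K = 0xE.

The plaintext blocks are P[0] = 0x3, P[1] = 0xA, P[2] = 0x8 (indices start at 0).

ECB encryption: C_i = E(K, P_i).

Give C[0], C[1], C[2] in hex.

C[0] = 0xB, C[1] = 0x2, C[2] = 0x4

C[0]: E(K, 0x3) = 0xB.
C[1]: E(K, 0xA) = 0x2.
C[2]: E(K, 0x8) = 0x4.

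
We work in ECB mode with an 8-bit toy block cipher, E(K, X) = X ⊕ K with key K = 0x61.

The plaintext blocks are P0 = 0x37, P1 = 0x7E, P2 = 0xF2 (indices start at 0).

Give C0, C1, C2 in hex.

ECB encryption: C_i = E(K, P_i).
C0: E(K, 0x37) = 0x56.
C1: E(K, 0x7E) = 0x1F.
C2: E(K, 0xF2) = 0x93.

C0 = 0x56, C1 = 0x1F, C2 = 0x93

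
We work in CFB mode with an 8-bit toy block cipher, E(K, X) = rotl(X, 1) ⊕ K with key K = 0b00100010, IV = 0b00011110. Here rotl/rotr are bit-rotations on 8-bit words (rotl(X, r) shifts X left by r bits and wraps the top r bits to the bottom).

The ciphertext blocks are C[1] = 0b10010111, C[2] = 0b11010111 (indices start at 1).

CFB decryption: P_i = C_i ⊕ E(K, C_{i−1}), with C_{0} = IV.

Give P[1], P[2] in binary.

P[1]: E(K, 0b00011110) = 0b00011110; 0b10010111 ⊕ 0b00011110 = 0b10001001.
P[2]: E(K, 0b10010111) = 0b00001101; 0b11010111 ⊕ 0b00001101 = 0b11011010.

P[1] = 0b10001001, P[2] = 0b11011010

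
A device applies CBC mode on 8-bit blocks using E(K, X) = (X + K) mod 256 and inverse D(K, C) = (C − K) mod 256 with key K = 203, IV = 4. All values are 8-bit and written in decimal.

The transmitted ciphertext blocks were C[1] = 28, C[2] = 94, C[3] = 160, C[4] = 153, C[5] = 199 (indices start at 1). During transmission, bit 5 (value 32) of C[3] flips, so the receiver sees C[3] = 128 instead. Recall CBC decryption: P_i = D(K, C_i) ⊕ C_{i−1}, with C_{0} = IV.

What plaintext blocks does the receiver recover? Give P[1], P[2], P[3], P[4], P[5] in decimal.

P[1] = 85, P[2] = 143, P[3] = 235, P[4] = 78, P[5] = 101

Only C[3] changed, to 128. In CBC, a change in C_i garbles P_i and flips the same bit in P_{i+1}. Decrypting the received ciphertext:
P[1]: D(K, 28) = 81; 81 ⊕ 4 = 85.
P[2]: D(K, 94) = 147; 147 ⊕ 28 = 143.
P[3]: D(K, 128) = 181; 181 ⊕ 94 = 235.
P[4]: D(K, 153) = 206; 206 ⊕ 128 = 78.
P[5]: D(K, 199) = 252; 252 ⊕ 153 = 101.
Blocks that differ from the original plaintext: P[3], P[4].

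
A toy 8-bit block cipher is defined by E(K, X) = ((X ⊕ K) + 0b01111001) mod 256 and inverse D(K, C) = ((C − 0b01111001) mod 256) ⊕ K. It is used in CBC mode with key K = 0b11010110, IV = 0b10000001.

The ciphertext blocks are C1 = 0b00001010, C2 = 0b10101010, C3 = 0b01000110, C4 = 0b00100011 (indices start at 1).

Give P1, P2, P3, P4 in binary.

CBC decryption: P_i = D(K, C_i) ⊕ C_{i−1}, with C_{0} = IV.
P1: D(K, 0b00001010) = 0b01000111; 0b01000111 ⊕ 0b10000001 = 0b11000110.
P2: D(K, 0b10101010) = 0b11100111; 0b11100111 ⊕ 0b00001010 = 0b11101101.
P3: D(K, 0b01000110) = 0b00011011; 0b00011011 ⊕ 0b10101010 = 0b10110001.
P4: D(K, 0b00100011) = 0b01111100; 0b01111100 ⊕ 0b01000110 = 0b00111010.

P1 = 0b11000110, P2 = 0b11101101, P3 = 0b10110001, P4 = 0b00111010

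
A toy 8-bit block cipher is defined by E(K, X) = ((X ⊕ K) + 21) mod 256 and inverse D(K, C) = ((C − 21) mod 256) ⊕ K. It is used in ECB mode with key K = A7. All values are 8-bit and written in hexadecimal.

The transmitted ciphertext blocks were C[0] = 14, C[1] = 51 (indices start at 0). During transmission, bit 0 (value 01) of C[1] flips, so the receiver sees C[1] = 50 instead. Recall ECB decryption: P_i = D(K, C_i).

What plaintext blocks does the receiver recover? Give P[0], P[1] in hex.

Only C[1] changed, to 50. In ECB, a change in C_i affects only P_i. Decrypting the received ciphertext:
P[0]: D(K, 14) = 54.
P[1]: D(K, 50) = 88.
Blocks that differ from the original plaintext: P[1].

P[0] = 54, P[1] = 88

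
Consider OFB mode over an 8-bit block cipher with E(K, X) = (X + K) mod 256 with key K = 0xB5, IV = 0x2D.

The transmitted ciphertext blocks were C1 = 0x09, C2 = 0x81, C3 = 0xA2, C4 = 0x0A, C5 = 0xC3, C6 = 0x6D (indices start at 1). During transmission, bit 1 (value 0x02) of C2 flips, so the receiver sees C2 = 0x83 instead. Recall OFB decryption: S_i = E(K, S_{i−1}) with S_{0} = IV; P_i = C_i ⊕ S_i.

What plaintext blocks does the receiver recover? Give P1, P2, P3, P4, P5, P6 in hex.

P1 = 0xEB, P2 = 0x14, P3 = 0xEE, P4 = 0x0B, P5 = 0x75, P6 = 0x06

Only C2 changed, to 0x83. In OFB, a change in C_i flips the same bit in P_i only; the keystream is unaffected. Decrypting the received ciphertext:
P1: S = E(K, 0x2D) = 0xE2; 0x09 ⊕ 0xE2 = 0xEB.
P2: S = E(K, 0xE2) = 0x97; 0x83 ⊕ 0x97 = 0x14.
P3: S = E(K, 0x97) = 0x4C; 0xA2 ⊕ 0x4C = 0xEE.
P4: S = E(K, 0x4C) = 0x01; 0x0A ⊕ 0x01 = 0x0B.
P5: S = E(K, 0x01) = 0xB6; 0xC3 ⊕ 0xB6 = 0x75.
P6: S = E(K, 0xB6) = 0x6B; 0x6D ⊕ 0x6B = 0x06.
Blocks that differ from the original plaintext: P2.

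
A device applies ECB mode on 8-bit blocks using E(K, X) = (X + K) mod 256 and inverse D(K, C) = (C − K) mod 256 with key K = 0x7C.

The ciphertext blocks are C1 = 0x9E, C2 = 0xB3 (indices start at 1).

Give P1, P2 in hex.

P1 = 0x22, P2 = 0x37

ECB decryption: P_i = D(K, C_i).
P1: D(K, 0x9E) = 0x22.
P2: D(K, 0xB3) = 0x37.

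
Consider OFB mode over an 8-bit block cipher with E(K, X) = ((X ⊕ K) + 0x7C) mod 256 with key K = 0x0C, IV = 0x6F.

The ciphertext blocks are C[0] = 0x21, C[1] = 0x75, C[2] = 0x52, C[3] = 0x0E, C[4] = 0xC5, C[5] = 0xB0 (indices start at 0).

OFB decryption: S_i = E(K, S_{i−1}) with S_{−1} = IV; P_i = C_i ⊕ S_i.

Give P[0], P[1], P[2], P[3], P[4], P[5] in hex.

P[0]: S = E(K, 0x6F) = 0xDF; 0x21 ⊕ 0xDF = 0xFE.
P[1]: S = E(K, 0xDF) = 0x4F; 0x75 ⊕ 0x4F = 0x3A.
P[2]: S = E(K, 0x4F) = 0xBF; 0x52 ⊕ 0xBF = 0xED.
P[3]: S = E(K, 0xBF) = 0x2F; 0x0E ⊕ 0x2F = 0x21.
P[4]: S = E(K, 0x2F) = 0x9F; 0xC5 ⊕ 0x9F = 0x5A.
P[5]: S = E(K, 0x9F) = 0x0F; 0xB0 ⊕ 0x0F = 0xBF.

P[0] = 0xFE, P[1] = 0x3A, P[2] = 0xED, P[3] = 0x21, P[4] = 0x5A, P[5] = 0xBF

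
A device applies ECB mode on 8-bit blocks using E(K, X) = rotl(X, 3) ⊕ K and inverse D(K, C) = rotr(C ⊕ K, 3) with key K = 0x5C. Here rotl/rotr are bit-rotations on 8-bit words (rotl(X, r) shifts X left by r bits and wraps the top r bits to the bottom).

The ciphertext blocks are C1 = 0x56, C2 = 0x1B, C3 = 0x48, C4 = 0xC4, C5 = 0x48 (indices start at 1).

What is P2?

ECB decryption: P_i = D(K, C_i).
P2: D(K, 0x1B) = 0xE8.

P2 = 0xE8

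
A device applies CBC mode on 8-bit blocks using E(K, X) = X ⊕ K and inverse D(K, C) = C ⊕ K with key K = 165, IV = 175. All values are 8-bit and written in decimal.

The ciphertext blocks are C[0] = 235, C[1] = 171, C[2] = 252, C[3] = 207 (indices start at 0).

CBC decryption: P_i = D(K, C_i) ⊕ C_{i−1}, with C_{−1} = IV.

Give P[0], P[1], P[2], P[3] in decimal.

P[0] = 225, P[1] = 229, P[2] = 242, P[3] = 150

P[0]: D(K, 235) = 78; 78 ⊕ 175 = 225.
P[1]: D(K, 171) = 14; 14 ⊕ 235 = 229.
P[2]: D(K, 252) = 89; 89 ⊕ 171 = 242.
P[3]: D(K, 207) = 106; 106 ⊕ 252 = 150.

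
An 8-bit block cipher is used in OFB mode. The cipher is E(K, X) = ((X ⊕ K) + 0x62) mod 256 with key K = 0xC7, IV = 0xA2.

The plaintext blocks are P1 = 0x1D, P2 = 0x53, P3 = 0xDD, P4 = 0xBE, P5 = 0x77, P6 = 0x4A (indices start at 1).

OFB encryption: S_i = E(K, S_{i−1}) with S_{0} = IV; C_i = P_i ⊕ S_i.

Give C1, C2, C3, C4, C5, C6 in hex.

C1: S = E(K, 0xA2) = 0xC7; 0x1D ⊕ 0xC7 = 0xDA.
C2: S = E(K, 0xC7) = 0x62; 0x53 ⊕ 0x62 = 0x31.
C3: S = E(K, 0x62) = 0x07; 0xDD ⊕ 0x07 = 0xDA.
C4: S = E(K, 0x07) = 0x22; 0xBE ⊕ 0x22 = 0x9C.
C5: S = E(K, 0x22) = 0x47; 0x77 ⊕ 0x47 = 0x30.
C6: S = E(K, 0x47) = 0xE2; 0x4A ⊕ 0xE2 = 0xA8.

C1 = 0xDA, C2 = 0x31, C3 = 0xDA, C4 = 0x9C, C5 = 0x30, C6 = 0xA8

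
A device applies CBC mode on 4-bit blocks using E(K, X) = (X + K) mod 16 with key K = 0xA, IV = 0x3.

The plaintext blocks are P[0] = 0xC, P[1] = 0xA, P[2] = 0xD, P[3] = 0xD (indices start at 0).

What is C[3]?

CBC encryption: C_i = E(K, P_i ⊕ C_{i−1}), with C_{−1} = IV.
C[0]: P[0] ⊕ 0x3 = 0xF; E(K, 0xF) = 0x9.
C[1]: P[1] ⊕ 0x9 = 0x3; E(K, 0x3) = 0xD.
C[2]: P[2] ⊕ 0xD = 0x0; E(K, 0x0) = 0xA.
C[3]: P[3] ⊕ 0xA = 0x7; E(K, 0x7) = 0x1.

C[3] = 0x1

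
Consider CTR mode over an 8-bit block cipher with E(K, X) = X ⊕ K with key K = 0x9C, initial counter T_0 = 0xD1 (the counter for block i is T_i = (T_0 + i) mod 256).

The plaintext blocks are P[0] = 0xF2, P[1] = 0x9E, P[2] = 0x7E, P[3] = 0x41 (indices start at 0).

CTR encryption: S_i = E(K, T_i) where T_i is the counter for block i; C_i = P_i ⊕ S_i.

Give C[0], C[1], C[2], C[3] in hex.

C[0] = 0xBF, C[1] = 0xD0, C[2] = 0x31, C[3] = 0x09

C[0]: T = 0xD1, S = E(K, T) = 0x4D; 0xF2 ⊕ 0x4D = 0xBF.
C[1]: T = 0xD2, S = E(K, T) = 0x4E; 0x9E ⊕ 0x4E = 0xD0.
C[2]: T = 0xD3, S = E(K, T) = 0x4F; 0x7E ⊕ 0x4F = 0x31.
C[3]: T = 0xD4, S = E(K, T) = 0x48; 0x41 ⊕ 0x48 = 0x09.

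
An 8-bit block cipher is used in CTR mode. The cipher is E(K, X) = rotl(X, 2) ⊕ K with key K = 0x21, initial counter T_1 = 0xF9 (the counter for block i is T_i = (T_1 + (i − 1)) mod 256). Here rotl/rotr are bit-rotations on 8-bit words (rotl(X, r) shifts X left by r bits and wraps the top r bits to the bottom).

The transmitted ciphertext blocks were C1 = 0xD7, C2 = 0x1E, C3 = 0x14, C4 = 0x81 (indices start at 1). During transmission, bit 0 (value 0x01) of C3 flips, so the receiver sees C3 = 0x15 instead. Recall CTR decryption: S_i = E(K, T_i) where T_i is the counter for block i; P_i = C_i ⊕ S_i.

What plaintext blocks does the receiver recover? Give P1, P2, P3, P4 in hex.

P1 = 0x11, P2 = 0xD4, P3 = 0xDB, P4 = 0x53

Only C3 changed, to 0x15. In CTR, a change in C_i flips the same bit in P_i only; the keystream is unaffected. Decrypting the received ciphertext:
P1: T = 0xF9, S = E(K, T) = 0xC6; 0xD7 ⊕ 0xC6 = 0x11.
P2: T = 0xFA, S = E(K, T) = 0xCA; 0x1E ⊕ 0xCA = 0xD4.
P3: T = 0xFB, S = E(K, T) = 0xCE; 0x15 ⊕ 0xCE = 0xDB.
P4: T = 0xFC, S = E(K, T) = 0xD2; 0x81 ⊕ 0xD2 = 0x53.
Blocks that differ from the original plaintext: P3.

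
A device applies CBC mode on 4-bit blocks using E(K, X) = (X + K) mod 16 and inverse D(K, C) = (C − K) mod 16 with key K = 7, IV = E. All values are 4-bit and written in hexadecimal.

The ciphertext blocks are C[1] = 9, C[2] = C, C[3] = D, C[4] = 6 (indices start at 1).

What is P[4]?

P[4] = 2

CBC decryption: P_i = D(K, C_i) ⊕ C_{i−1}, with C_{0} = IV.
P[4]: D(K, 6) = F; F ⊕ D = 2.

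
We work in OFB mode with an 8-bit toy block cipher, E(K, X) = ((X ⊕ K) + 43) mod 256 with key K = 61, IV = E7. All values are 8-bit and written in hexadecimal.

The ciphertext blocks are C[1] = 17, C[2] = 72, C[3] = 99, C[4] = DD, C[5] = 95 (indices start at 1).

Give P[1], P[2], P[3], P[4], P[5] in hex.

OFB decryption: S_i = E(K, S_{i−1}) with S_{0} = IV; P_i = C_i ⊕ S_i.
P[1]: S = E(K, E7) = C9; 17 ⊕ C9 = DE.
P[2]: S = E(K, C9) = EB; 72 ⊕ EB = 99.
P[3]: S = E(K, EB) = CD; 99 ⊕ CD = 54.
P[4]: S = E(K, CD) = EF; DD ⊕ EF = 32.
P[5]: S = E(K, EF) = D1; 95 ⊕ D1 = 44.

P[1] = DE, P[2] = 99, P[3] = 54, P[4] = 32, P[5] = 44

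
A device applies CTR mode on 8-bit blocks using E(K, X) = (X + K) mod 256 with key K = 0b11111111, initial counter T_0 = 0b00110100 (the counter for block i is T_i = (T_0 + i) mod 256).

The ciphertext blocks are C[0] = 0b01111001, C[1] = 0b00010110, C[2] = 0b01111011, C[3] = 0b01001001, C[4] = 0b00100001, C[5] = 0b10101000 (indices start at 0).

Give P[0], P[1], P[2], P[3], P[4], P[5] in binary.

CTR decryption: S_i = E(K, T_i) where T_i is the counter for block i; P_i = C_i ⊕ S_i.
P[0]: T = 0b00110100, S = E(K, T) = 0b00110011; 0b01111001 ⊕ 0b00110011 = 0b01001010.
P[1]: T = 0b00110101, S = E(K, T) = 0b00110100; 0b00010110 ⊕ 0b00110100 = 0b00100010.
P[2]: T = 0b00110110, S = E(K, T) = 0b00110101; 0b01111011 ⊕ 0b00110101 = 0b01001110.
P[3]: T = 0b00110111, S = E(K, T) = 0b00110110; 0b01001001 ⊕ 0b00110110 = 0b01111111.
P[4]: T = 0b00111000, S = E(K, T) = 0b00110111; 0b00100001 ⊕ 0b00110111 = 0b00010110.
P[5]: T = 0b00111001, S = E(K, T) = 0b00111000; 0b10101000 ⊕ 0b00111000 = 0b10010000.

P[0] = 0b01001010, P[1] = 0b00100010, P[2] = 0b01001110, P[3] = 0b01111111, P[4] = 0b00010110, P[5] = 0b10010000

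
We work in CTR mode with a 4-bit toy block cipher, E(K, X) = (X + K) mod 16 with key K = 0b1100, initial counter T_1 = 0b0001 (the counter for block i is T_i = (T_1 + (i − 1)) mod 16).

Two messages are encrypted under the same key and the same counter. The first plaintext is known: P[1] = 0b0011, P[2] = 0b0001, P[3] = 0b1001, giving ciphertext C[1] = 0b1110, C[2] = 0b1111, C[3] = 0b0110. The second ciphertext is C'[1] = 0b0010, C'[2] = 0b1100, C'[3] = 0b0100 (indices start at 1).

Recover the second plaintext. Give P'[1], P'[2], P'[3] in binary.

In CTR with a reused counter, both messages share the same keystream S_i, so C_i ⊕ C'_i = P_i ⊕ P'_i and thus P'_i = P_i ⊕ C_i ⊕ C'_i.
P'[1]: 0b0011 ⊕ 0b1110 ⊕ 0b0010 = 0b1111.
P'[2]: 0b0001 ⊕ 0b1111 ⊕ 0b1100 = 0b0010.
P'[3]: 0b1001 ⊕ 0b0110 ⊕ 0b0100 = 0b1011.

P'[1] = 0b1111, P'[2] = 0b0010, P'[3] = 0b1011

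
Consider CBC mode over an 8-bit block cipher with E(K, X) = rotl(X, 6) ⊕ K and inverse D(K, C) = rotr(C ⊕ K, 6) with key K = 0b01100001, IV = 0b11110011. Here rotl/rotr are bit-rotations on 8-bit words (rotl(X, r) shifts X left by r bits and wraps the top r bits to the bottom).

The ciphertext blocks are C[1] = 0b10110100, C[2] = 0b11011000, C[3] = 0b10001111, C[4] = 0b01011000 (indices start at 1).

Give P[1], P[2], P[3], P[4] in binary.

CBC decryption: P_i = D(K, C_i) ⊕ C_{i−1}, with C_{0} = IV.
P[1]: D(K, 0b10110100) = 0b01010111; 0b01010111 ⊕ 0b11110011 = 0b10100100.
P[2]: D(K, 0b11011000) = 0b11100110; 0b11100110 ⊕ 0b10110100 = 0b01010010.
P[3]: D(K, 0b10001111) = 0b10111011; 0b10111011 ⊕ 0b11011000 = 0b01100011.
P[4]: D(K, 0b01011000) = 0b11100100; 0b11100100 ⊕ 0b10001111 = 0b01101011.

P[1] = 0b10100100, P[2] = 0b01010010, P[3] = 0b01100011, P[4] = 0b01101011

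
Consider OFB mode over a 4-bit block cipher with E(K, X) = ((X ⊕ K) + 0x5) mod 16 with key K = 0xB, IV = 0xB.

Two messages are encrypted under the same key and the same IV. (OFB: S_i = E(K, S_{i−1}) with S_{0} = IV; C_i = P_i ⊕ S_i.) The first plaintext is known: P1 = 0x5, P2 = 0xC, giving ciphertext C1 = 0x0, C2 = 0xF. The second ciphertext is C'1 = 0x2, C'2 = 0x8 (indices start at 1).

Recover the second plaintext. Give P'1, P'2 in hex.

P'1 = 0x7, P'2 = 0xB

In OFB with a reused IV, both messages share the same keystream S_i, so C_i ⊕ C'_i = P_i ⊕ P'_i and thus P'_i = P_i ⊕ C_i ⊕ C'_i.
P'1: 0x5 ⊕ 0x0 ⊕ 0x2 = 0x7.
P'2: 0xC ⊕ 0xF ⊕ 0x8 = 0xB.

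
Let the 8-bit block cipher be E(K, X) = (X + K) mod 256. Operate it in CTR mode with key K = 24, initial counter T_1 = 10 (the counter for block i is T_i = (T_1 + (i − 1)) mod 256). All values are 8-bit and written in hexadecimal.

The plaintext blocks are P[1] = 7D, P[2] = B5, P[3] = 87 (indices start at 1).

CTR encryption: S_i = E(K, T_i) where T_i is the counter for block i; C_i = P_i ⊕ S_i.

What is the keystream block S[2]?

C[1]: T = 10, S = E(K, T) = 34; 7D ⊕ 34 = 49.
C[2]: T = 11, S = E(K, T) = 35; B5 ⊕ 35 = 80.
So S[2] = 35.

35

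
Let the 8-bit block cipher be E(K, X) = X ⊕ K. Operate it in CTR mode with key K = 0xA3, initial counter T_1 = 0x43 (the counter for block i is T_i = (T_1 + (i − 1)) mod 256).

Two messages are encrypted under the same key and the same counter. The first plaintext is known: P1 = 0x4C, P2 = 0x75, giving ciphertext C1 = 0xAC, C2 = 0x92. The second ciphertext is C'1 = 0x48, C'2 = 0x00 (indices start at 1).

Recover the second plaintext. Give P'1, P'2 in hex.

P'1 = 0xA8, P'2 = 0xE7

In CTR with a reused counter, both messages share the same keystream S_i, so C_i ⊕ C'_i = P_i ⊕ P'_i and thus P'_i = P_i ⊕ C_i ⊕ C'_i.
P'1: 0x4C ⊕ 0xAC ⊕ 0x48 = 0xA8.
P'2: 0x75 ⊕ 0x92 ⊕ 0x00 = 0xE7.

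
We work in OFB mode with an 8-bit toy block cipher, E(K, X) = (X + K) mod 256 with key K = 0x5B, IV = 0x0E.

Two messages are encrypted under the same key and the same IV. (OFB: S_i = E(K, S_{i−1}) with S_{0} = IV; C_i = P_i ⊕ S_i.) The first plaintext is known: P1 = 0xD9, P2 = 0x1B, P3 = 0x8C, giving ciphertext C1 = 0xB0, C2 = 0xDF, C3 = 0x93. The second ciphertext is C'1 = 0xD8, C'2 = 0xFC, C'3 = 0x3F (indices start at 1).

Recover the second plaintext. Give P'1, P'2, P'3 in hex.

P'1 = 0xB1, P'2 = 0x38, P'3 = 0x20

In OFB with a reused IV, both messages share the same keystream S_i, so C_i ⊕ C'_i = P_i ⊕ P'_i and thus P'_i = P_i ⊕ C_i ⊕ C'_i.
P'1: 0xD9 ⊕ 0xB0 ⊕ 0xD8 = 0xB1.
P'2: 0x1B ⊕ 0xDF ⊕ 0xFC = 0x38.
P'3: 0x8C ⊕ 0x93 ⊕ 0x3F = 0x20.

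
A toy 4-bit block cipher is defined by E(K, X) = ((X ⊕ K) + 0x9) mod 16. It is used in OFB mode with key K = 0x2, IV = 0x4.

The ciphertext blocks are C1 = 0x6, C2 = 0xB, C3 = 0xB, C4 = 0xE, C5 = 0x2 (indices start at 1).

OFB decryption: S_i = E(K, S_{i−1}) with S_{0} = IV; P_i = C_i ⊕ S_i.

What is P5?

P5 = 0x1

P1: S = E(K, 0x4) = 0xF; 0x6 ⊕ 0xF = 0x9.
P2: S = E(K, 0xF) = 0x6; 0xB ⊕ 0x6 = 0xD.
P3: S = E(K, 0x6) = 0xD; 0xB ⊕ 0xD = 0x6.
P4: S = E(K, 0xD) = 0x8; 0xE ⊕ 0x8 = 0x6.
P5: S = E(K, 0x8) = 0x3; 0x2 ⊕ 0x3 = 0x1.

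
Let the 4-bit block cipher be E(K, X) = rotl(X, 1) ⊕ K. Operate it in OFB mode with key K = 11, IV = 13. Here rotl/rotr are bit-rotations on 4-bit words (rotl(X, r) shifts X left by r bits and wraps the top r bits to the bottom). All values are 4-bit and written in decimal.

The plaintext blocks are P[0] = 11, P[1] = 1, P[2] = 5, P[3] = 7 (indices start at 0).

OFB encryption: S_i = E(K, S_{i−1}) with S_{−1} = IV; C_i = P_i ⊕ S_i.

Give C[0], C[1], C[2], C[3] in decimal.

C[0] = 11, C[1] = 10, C[2] = 9, C[3] = 5

C[0]: S = E(K, 13) = 0; 11 ⊕ 0 = 11.
C[1]: S = E(K, 0) = 11; 1 ⊕ 11 = 10.
C[2]: S = E(K, 11) = 12; 5 ⊕ 12 = 9.
C[3]: S = E(K, 12) = 2; 7 ⊕ 2 = 5.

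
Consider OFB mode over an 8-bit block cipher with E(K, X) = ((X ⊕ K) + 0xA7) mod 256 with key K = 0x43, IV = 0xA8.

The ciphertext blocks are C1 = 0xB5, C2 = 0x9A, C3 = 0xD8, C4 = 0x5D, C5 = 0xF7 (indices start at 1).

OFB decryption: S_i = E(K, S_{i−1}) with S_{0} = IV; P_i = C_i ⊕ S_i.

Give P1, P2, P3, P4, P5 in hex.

P1: S = E(K, 0xA8) = 0x92; 0xB5 ⊕ 0x92 = 0x27.
P2: S = E(K, 0x92) = 0x78; 0x9A ⊕ 0x78 = 0xE2.
P3: S = E(K, 0x78) = 0xE2; 0xD8 ⊕ 0xE2 = 0x3A.
P4: S = E(K, 0xE2) = 0x48; 0x5D ⊕ 0x48 = 0x15.
P5: S = E(K, 0x48) = 0xB2; 0xF7 ⊕ 0xB2 = 0x45.

P1 = 0x27, P2 = 0xE2, P3 = 0x3A, P4 = 0x15, P5 = 0x45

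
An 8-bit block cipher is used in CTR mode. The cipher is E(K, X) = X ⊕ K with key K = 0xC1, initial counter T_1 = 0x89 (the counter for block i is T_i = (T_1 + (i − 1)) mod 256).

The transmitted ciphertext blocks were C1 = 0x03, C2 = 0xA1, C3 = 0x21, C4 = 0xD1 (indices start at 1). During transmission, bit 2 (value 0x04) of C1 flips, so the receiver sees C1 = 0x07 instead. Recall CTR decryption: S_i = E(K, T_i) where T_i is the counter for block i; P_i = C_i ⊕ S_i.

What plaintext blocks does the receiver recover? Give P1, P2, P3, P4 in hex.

Only C1 changed, to 0x07. In CTR, a change in C_i flips the same bit in P_i only; the keystream is unaffected. Decrypting the received ciphertext:
P1: T = 0x89, S = E(K, T) = 0x48; 0x07 ⊕ 0x48 = 0x4F.
P2: T = 0x8A, S = E(K, T) = 0x4B; 0xA1 ⊕ 0x4B = 0xEA.
P3: T = 0x8B, S = E(K, T) = 0x4A; 0x21 ⊕ 0x4A = 0x6B.
P4: T = 0x8C, S = E(K, T) = 0x4D; 0xD1 ⊕ 0x4D = 0x9C.
Blocks that differ from the original plaintext: P1.

P1 = 0x4F, P2 = 0xEA, P3 = 0x6B, P4 = 0x9C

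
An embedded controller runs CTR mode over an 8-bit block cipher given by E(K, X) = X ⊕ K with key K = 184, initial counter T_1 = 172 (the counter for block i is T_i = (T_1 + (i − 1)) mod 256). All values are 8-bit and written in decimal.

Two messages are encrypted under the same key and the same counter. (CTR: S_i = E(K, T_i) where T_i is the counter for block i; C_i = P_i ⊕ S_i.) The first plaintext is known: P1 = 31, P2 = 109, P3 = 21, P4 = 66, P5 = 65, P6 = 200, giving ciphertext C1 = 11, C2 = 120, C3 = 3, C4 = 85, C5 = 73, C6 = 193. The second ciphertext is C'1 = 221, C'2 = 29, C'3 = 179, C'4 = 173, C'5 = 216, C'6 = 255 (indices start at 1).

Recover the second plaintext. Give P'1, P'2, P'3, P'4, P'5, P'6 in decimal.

P'1 = 201, P'2 = 8, P'3 = 165, P'4 = 186, P'5 = 208, P'6 = 246

In CTR with a reused counter, both messages share the same keystream S_i, so C_i ⊕ C'_i = P_i ⊕ P'_i and thus P'_i = P_i ⊕ C_i ⊕ C'_i.
P'1: 31 ⊕ 11 ⊕ 221 = 201.
P'2: 109 ⊕ 120 ⊕ 29 = 8.
P'3: 21 ⊕ 3 ⊕ 179 = 165.
P'4: 66 ⊕ 85 ⊕ 173 = 186.
P'5: 65 ⊕ 73 ⊕ 216 = 208.
P'6: 200 ⊕ 193 ⊕ 255 = 246.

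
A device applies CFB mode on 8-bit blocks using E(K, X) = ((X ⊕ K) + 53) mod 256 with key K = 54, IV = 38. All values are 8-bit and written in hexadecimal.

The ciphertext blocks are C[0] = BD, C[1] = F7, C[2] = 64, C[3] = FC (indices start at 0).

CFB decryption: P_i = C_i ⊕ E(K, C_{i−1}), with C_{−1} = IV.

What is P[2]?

P[2] = 92

P[2]: E(K, F7) = F6; 64 ⊕ F6 = 92.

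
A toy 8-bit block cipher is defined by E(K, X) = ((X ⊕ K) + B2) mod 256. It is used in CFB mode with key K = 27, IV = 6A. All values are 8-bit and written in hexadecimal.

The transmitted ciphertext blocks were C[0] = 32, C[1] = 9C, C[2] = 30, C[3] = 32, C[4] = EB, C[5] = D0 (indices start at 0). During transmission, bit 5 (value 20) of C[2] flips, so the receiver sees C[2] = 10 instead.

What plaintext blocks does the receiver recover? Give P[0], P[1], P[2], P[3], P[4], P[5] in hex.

CFB decryption: P_i = C_i ⊕ E(K, C_{i−1}), with C_{−1} = IV.
Only C[2] changed, to 10. In CFB, a change in C_i flips the same bit in P_i and garbles P_{i+1}. Decrypting the received ciphertext:
P[0]: E(K, 6A) = FF; 32 ⊕ FF = CD.
P[1]: E(K, 32) = C7; 9C ⊕ C7 = 5B.
P[2]: E(K, 9C) = 6D; 10 ⊕ 6D = 7D.
P[3]: E(K, 10) = E9; 32 ⊕ E9 = DB.
P[4]: E(K, 32) = C7; EB ⊕ C7 = 2C.
P[5]: E(K, EB) = 7E; D0 ⊕ 7E = AE.
Blocks that differ from the original plaintext: P[2], P[3].

P[0] = CD, P[1] = 5B, P[2] = 7D, P[3] = DB, P[4] = 2C, P[5] = AE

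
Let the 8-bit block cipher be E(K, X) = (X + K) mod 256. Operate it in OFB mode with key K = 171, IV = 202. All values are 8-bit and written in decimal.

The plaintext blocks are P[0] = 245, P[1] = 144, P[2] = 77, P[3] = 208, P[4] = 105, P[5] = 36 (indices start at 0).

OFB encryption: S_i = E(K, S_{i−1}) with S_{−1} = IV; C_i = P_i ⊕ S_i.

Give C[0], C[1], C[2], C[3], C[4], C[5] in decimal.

C[0]: S = E(K, 202) = 117; 245 ⊕ 117 = 128.
C[1]: S = E(K, 117) = 32; 144 ⊕ 32 = 176.
C[2]: S = E(K, 32) = 203; 77 ⊕ 203 = 134.
C[3]: S = E(K, 203) = 118; 208 ⊕ 118 = 166.
C[4]: S = E(K, 118) = 33; 105 ⊕ 33 = 72.
C[5]: S = E(K, 33) = 204; 36 ⊕ 204 = 232.

C[0] = 128, C[1] = 176, C[2] = 134, C[3] = 166, C[4] = 72, C[5] = 232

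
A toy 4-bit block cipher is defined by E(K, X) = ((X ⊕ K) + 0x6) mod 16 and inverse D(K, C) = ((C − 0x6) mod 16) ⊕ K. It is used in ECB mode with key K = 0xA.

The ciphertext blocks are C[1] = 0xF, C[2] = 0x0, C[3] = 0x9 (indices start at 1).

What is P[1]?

ECB decryption: P_i = D(K, C_i).
P[1]: D(K, 0xF) = 0x3.

P[1] = 0x3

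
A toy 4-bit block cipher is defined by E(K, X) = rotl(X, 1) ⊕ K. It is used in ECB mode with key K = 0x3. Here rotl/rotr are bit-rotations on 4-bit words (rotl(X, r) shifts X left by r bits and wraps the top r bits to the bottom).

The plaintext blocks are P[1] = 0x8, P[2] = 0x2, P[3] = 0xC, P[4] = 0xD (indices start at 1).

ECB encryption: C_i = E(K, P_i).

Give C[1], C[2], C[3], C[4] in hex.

C[1]: E(K, 0x8) = 0x2.
C[2]: E(K, 0x2) = 0x7.
C[3]: E(K, 0xC) = 0xA.
C[4]: E(K, 0xD) = 0x8.

C[1] = 0x2, C[2] = 0x7, C[3] = 0xA, C[4] = 0x8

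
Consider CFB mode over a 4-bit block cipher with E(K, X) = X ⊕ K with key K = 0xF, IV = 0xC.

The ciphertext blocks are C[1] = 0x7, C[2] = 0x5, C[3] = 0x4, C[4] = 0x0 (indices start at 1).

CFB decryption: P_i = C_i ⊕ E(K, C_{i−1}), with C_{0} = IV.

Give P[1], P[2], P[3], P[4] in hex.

P[1] = 0x4, P[2] = 0xD, P[3] = 0xE, P[4] = 0xB

P[1]: E(K, 0xC) = 0x3; 0x7 ⊕ 0x3 = 0x4.
P[2]: E(K, 0x7) = 0x8; 0x5 ⊕ 0x8 = 0xD.
P[3]: E(K, 0x5) = 0xA; 0x4 ⊕ 0xA = 0xE.
P[4]: E(K, 0x4) = 0xB; 0x0 ⊕ 0xB = 0xB.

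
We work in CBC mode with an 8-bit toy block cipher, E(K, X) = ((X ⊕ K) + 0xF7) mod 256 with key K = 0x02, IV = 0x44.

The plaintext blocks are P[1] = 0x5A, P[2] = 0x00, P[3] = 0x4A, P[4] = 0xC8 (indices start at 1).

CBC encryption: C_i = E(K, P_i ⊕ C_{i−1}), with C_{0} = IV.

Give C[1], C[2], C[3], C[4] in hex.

C[1] = 0x13, C[2] = 0x08, C[3] = 0x37, C[4] = 0xF4

C[1]: P[1] ⊕ 0x44 = 0x1E; E(K, 0x1E) = 0x13.
C[2]: P[2] ⊕ 0x13 = 0x13; E(K, 0x13) = 0x08.
C[3]: P[3] ⊕ 0x08 = 0x42; E(K, 0x42) = 0x37.
C[4]: P[4] ⊕ 0x37 = 0xFF; E(K, 0xFF) = 0xF4.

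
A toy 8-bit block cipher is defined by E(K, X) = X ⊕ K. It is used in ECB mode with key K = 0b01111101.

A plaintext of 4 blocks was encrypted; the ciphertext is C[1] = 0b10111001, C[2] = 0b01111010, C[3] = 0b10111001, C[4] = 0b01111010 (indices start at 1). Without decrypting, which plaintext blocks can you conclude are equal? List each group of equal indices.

P[1] = P[3]; P[2] = P[4]

ECB encrypts each block independently with the same key, so equal ciphertext blocks imply equal plaintext blocks.
C[1] = C[3] = 0b10111001, so P[1] = P[3].
C[2] = C[4] = 0b01111010, so P[2] = P[4].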